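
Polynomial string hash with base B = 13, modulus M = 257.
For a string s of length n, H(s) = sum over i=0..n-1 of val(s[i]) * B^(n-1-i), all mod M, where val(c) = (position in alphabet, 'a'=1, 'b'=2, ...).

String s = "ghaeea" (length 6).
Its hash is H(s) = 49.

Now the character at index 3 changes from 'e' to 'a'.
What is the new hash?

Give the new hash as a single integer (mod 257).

val('e') = 5, val('a') = 1
Position k = 3, exponent = n-1-k = 2
B^2 mod M = 13^2 mod 257 = 169
Delta = (1 - 5) * 169 mod 257 = 95
New hash = (49 + 95) mod 257 = 144

Answer: 144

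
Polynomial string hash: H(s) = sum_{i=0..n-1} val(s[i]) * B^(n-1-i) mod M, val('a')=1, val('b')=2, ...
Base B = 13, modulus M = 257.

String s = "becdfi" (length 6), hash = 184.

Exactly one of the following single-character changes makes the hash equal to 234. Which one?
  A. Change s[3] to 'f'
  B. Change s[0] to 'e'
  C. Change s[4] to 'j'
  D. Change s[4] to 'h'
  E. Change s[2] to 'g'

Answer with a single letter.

Option A: s[3]='d'->'f', delta=(6-4)*13^2 mod 257 = 81, hash=184+81 mod 257 = 8
Option B: s[0]='b'->'e', delta=(5-2)*13^5 mod 257 = 41, hash=184+41 mod 257 = 225
Option C: s[4]='f'->'j', delta=(10-6)*13^1 mod 257 = 52, hash=184+52 mod 257 = 236
Option D: s[4]='f'->'h', delta=(8-6)*13^1 mod 257 = 26, hash=184+26 mod 257 = 210
Option E: s[2]='c'->'g', delta=(7-3)*13^3 mod 257 = 50, hash=184+50 mod 257 = 234 <-- target

Answer: E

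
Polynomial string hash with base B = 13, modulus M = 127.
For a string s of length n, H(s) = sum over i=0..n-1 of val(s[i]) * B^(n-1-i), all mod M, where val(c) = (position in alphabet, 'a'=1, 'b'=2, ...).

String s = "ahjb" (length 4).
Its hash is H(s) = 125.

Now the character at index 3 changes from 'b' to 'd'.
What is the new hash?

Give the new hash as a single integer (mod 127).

val('b') = 2, val('d') = 4
Position k = 3, exponent = n-1-k = 0
B^0 mod M = 13^0 mod 127 = 1
Delta = (4 - 2) * 1 mod 127 = 2
New hash = (125 + 2) mod 127 = 0

Answer: 0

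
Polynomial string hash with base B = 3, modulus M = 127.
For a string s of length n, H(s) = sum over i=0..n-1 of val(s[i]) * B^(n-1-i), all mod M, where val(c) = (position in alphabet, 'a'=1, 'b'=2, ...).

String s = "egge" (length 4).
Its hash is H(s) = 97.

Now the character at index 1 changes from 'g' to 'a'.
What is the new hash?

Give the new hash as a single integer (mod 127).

Answer: 43

Derivation:
val('g') = 7, val('a') = 1
Position k = 1, exponent = n-1-k = 2
B^2 mod M = 3^2 mod 127 = 9
Delta = (1 - 7) * 9 mod 127 = 73
New hash = (97 + 73) mod 127 = 43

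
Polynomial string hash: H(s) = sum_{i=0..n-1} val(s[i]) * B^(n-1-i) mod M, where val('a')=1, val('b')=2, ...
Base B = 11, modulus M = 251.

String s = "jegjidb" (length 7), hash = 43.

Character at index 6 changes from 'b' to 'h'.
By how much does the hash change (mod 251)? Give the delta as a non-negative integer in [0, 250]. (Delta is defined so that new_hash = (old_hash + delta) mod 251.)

Delta formula: (val(new) - val(old)) * B^(n-1-k) mod M
  val('h') - val('b') = 8 - 2 = 6
  B^(n-1-k) = 11^0 mod 251 = 1
  Delta = 6 * 1 mod 251 = 6

Answer: 6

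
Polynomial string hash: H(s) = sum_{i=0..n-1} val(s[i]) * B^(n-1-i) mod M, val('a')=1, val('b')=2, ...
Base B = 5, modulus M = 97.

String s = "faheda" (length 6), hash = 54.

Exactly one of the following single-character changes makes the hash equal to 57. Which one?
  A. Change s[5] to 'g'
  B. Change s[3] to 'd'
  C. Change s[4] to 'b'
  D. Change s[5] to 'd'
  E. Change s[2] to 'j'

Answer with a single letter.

Option A: s[5]='a'->'g', delta=(7-1)*5^0 mod 97 = 6, hash=54+6 mod 97 = 60
Option B: s[3]='e'->'d', delta=(4-5)*5^2 mod 97 = 72, hash=54+72 mod 97 = 29
Option C: s[4]='d'->'b', delta=(2-4)*5^1 mod 97 = 87, hash=54+87 mod 97 = 44
Option D: s[5]='a'->'d', delta=(4-1)*5^0 mod 97 = 3, hash=54+3 mod 97 = 57 <-- target
Option E: s[2]='h'->'j', delta=(10-8)*5^3 mod 97 = 56, hash=54+56 mod 97 = 13

Answer: D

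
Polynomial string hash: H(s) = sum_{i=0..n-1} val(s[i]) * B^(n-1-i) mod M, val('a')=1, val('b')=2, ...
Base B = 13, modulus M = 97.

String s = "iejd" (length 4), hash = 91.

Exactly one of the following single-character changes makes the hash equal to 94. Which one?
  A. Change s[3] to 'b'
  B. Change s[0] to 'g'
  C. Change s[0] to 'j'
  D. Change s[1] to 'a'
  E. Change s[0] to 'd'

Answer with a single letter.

Answer: D

Derivation:
Option A: s[3]='d'->'b', delta=(2-4)*13^0 mod 97 = 95, hash=91+95 mod 97 = 89
Option B: s[0]='i'->'g', delta=(7-9)*13^3 mod 97 = 68, hash=91+68 mod 97 = 62
Option C: s[0]='i'->'j', delta=(10-9)*13^3 mod 97 = 63, hash=91+63 mod 97 = 57
Option D: s[1]='e'->'a', delta=(1-5)*13^2 mod 97 = 3, hash=91+3 mod 97 = 94 <-- target
Option E: s[0]='i'->'d', delta=(4-9)*13^3 mod 97 = 73, hash=91+73 mod 97 = 67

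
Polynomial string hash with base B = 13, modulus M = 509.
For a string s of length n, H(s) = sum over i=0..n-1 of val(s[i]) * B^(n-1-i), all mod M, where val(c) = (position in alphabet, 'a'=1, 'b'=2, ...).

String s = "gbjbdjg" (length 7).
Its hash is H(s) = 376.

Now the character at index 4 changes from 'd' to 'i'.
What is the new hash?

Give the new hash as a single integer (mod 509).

val('d') = 4, val('i') = 9
Position k = 4, exponent = n-1-k = 2
B^2 mod M = 13^2 mod 509 = 169
Delta = (9 - 4) * 169 mod 509 = 336
New hash = (376 + 336) mod 509 = 203

Answer: 203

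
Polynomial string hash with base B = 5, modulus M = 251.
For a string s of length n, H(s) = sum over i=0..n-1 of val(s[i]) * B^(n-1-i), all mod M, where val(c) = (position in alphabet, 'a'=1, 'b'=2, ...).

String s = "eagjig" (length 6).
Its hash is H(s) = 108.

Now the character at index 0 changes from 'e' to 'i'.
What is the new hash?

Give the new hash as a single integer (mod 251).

Answer: 58

Derivation:
val('e') = 5, val('i') = 9
Position k = 0, exponent = n-1-k = 5
B^5 mod M = 5^5 mod 251 = 113
Delta = (9 - 5) * 113 mod 251 = 201
New hash = (108 + 201) mod 251 = 58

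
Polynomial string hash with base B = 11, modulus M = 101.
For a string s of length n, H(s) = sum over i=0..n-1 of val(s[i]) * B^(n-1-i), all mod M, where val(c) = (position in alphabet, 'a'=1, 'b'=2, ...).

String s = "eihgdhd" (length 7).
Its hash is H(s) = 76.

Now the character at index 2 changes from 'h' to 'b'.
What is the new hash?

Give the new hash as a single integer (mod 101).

Answer: 100

Derivation:
val('h') = 8, val('b') = 2
Position k = 2, exponent = n-1-k = 4
B^4 mod M = 11^4 mod 101 = 97
Delta = (2 - 8) * 97 mod 101 = 24
New hash = (76 + 24) mod 101 = 100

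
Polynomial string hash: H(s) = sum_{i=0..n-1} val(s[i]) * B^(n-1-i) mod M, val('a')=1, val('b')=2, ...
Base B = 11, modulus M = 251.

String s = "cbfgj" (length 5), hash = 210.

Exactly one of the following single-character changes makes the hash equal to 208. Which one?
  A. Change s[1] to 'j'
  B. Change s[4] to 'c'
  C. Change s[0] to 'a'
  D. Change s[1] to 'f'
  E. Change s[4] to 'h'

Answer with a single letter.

Option A: s[1]='b'->'j', delta=(10-2)*11^3 mod 251 = 106, hash=210+106 mod 251 = 65
Option B: s[4]='j'->'c', delta=(3-10)*11^0 mod 251 = 244, hash=210+244 mod 251 = 203
Option C: s[0]='c'->'a', delta=(1-3)*11^4 mod 251 = 85, hash=210+85 mod 251 = 44
Option D: s[1]='b'->'f', delta=(6-2)*11^3 mod 251 = 53, hash=210+53 mod 251 = 12
Option E: s[4]='j'->'h', delta=(8-10)*11^0 mod 251 = 249, hash=210+249 mod 251 = 208 <-- target

Answer: E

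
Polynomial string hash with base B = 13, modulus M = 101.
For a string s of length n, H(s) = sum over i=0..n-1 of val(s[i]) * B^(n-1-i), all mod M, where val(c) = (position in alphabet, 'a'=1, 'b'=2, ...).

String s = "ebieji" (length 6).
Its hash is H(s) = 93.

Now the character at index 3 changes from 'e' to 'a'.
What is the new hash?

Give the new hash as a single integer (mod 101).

Answer: 23

Derivation:
val('e') = 5, val('a') = 1
Position k = 3, exponent = n-1-k = 2
B^2 mod M = 13^2 mod 101 = 68
Delta = (1 - 5) * 68 mod 101 = 31
New hash = (93 + 31) mod 101 = 23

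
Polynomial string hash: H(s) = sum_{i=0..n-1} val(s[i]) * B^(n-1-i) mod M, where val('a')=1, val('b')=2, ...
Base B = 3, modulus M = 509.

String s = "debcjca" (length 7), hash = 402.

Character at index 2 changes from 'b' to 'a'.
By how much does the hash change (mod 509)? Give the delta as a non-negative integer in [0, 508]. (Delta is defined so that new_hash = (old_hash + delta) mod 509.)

Delta formula: (val(new) - val(old)) * B^(n-1-k) mod M
  val('a') - val('b') = 1 - 2 = -1
  B^(n-1-k) = 3^4 mod 509 = 81
  Delta = -1 * 81 mod 509 = 428

Answer: 428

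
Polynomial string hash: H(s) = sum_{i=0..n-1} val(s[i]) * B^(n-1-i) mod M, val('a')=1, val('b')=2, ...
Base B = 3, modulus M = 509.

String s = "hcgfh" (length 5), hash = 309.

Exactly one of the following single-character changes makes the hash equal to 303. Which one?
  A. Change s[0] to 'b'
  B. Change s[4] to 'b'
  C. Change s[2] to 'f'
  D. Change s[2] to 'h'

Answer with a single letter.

Answer: B

Derivation:
Option A: s[0]='h'->'b', delta=(2-8)*3^4 mod 509 = 23, hash=309+23 mod 509 = 332
Option B: s[4]='h'->'b', delta=(2-8)*3^0 mod 509 = 503, hash=309+503 mod 509 = 303 <-- target
Option C: s[2]='g'->'f', delta=(6-7)*3^2 mod 509 = 500, hash=309+500 mod 509 = 300
Option D: s[2]='g'->'h', delta=(8-7)*3^2 mod 509 = 9, hash=309+9 mod 509 = 318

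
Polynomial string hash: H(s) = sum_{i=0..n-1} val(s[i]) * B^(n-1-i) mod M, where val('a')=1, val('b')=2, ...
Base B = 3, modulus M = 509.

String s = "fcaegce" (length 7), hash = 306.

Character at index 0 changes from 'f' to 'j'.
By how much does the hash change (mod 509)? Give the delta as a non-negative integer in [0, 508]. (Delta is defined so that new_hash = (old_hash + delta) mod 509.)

Delta formula: (val(new) - val(old)) * B^(n-1-k) mod M
  val('j') - val('f') = 10 - 6 = 4
  B^(n-1-k) = 3^6 mod 509 = 220
  Delta = 4 * 220 mod 509 = 371

Answer: 371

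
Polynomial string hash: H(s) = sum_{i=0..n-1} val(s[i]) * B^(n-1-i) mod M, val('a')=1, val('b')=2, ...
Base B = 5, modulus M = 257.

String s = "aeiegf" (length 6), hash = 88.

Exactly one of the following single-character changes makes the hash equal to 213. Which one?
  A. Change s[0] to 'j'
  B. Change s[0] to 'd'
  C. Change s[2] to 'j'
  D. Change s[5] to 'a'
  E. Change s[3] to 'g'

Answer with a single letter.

Answer: C

Derivation:
Option A: s[0]='a'->'j', delta=(10-1)*5^5 mod 257 = 112, hash=88+112 mod 257 = 200
Option B: s[0]='a'->'d', delta=(4-1)*5^5 mod 257 = 123, hash=88+123 mod 257 = 211
Option C: s[2]='i'->'j', delta=(10-9)*5^3 mod 257 = 125, hash=88+125 mod 257 = 213 <-- target
Option D: s[5]='f'->'a', delta=(1-6)*5^0 mod 257 = 252, hash=88+252 mod 257 = 83
Option E: s[3]='e'->'g', delta=(7-5)*5^2 mod 257 = 50, hash=88+50 mod 257 = 138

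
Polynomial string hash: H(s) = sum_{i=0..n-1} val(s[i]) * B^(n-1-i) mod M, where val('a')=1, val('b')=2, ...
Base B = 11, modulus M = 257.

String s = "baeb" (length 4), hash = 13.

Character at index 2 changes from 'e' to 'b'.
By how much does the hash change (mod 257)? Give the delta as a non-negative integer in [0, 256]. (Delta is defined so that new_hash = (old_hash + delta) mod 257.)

Answer: 224

Derivation:
Delta formula: (val(new) - val(old)) * B^(n-1-k) mod M
  val('b') - val('e') = 2 - 5 = -3
  B^(n-1-k) = 11^1 mod 257 = 11
  Delta = -3 * 11 mod 257 = 224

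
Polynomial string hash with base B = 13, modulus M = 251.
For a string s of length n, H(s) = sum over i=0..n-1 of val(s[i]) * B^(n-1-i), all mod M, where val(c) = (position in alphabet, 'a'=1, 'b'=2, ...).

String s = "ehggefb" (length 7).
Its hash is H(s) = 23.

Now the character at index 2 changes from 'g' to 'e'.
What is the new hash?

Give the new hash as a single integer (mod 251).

Answer: 129

Derivation:
val('g') = 7, val('e') = 5
Position k = 2, exponent = n-1-k = 4
B^4 mod M = 13^4 mod 251 = 198
Delta = (5 - 7) * 198 mod 251 = 106
New hash = (23 + 106) mod 251 = 129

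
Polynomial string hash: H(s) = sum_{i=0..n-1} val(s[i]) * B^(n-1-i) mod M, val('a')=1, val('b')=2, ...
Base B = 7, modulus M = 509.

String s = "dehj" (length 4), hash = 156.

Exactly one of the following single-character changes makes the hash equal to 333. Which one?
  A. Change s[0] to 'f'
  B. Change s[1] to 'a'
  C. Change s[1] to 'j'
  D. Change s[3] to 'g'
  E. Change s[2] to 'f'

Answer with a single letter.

Answer: A

Derivation:
Option A: s[0]='d'->'f', delta=(6-4)*7^3 mod 509 = 177, hash=156+177 mod 509 = 333 <-- target
Option B: s[1]='e'->'a', delta=(1-5)*7^2 mod 509 = 313, hash=156+313 mod 509 = 469
Option C: s[1]='e'->'j', delta=(10-5)*7^2 mod 509 = 245, hash=156+245 mod 509 = 401
Option D: s[3]='j'->'g', delta=(7-10)*7^0 mod 509 = 506, hash=156+506 mod 509 = 153
Option E: s[2]='h'->'f', delta=(6-8)*7^1 mod 509 = 495, hash=156+495 mod 509 = 142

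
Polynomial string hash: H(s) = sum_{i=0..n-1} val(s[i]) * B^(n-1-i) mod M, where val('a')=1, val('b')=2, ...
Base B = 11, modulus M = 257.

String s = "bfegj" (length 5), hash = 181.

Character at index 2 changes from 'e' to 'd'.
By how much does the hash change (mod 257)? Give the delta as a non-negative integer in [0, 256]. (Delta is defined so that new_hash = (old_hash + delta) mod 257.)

Delta formula: (val(new) - val(old)) * B^(n-1-k) mod M
  val('d') - val('e') = 4 - 5 = -1
  B^(n-1-k) = 11^2 mod 257 = 121
  Delta = -1 * 121 mod 257 = 136

Answer: 136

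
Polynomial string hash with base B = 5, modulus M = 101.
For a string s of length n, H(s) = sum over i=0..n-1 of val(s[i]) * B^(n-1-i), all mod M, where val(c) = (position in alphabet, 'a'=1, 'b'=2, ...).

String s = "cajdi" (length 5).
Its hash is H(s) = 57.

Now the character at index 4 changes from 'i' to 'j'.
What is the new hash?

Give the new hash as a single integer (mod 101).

val('i') = 9, val('j') = 10
Position k = 4, exponent = n-1-k = 0
B^0 mod M = 5^0 mod 101 = 1
Delta = (10 - 9) * 1 mod 101 = 1
New hash = (57 + 1) mod 101 = 58

Answer: 58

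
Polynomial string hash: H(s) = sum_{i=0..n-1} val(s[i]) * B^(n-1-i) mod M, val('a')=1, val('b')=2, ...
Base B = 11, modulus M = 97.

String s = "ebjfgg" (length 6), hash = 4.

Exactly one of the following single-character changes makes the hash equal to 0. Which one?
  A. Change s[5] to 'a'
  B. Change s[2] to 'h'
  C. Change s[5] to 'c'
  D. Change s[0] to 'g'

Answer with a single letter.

Option A: s[5]='g'->'a', delta=(1-7)*11^0 mod 97 = 91, hash=4+91 mod 97 = 95
Option B: s[2]='j'->'h', delta=(8-10)*11^3 mod 97 = 54, hash=4+54 mod 97 = 58
Option C: s[5]='g'->'c', delta=(3-7)*11^0 mod 97 = 93, hash=4+93 mod 97 = 0 <-- target
Option D: s[0]='e'->'g', delta=(7-5)*11^5 mod 97 = 62, hash=4+62 mod 97 = 66

Answer: C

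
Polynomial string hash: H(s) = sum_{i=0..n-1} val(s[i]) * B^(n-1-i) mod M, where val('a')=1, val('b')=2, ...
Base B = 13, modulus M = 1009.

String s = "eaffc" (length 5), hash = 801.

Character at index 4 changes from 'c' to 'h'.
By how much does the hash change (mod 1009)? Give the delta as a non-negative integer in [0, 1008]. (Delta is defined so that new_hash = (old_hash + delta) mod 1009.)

Answer: 5

Derivation:
Delta formula: (val(new) - val(old)) * B^(n-1-k) mod M
  val('h') - val('c') = 8 - 3 = 5
  B^(n-1-k) = 13^0 mod 1009 = 1
  Delta = 5 * 1 mod 1009 = 5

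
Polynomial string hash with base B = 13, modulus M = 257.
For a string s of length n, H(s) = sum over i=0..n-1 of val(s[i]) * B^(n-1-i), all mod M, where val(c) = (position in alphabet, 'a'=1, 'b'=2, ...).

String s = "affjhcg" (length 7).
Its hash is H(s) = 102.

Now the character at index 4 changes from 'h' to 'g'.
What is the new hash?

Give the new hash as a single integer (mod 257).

Answer: 190

Derivation:
val('h') = 8, val('g') = 7
Position k = 4, exponent = n-1-k = 2
B^2 mod M = 13^2 mod 257 = 169
Delta = (7 - 8) * 169 mod 257 = 88
New hash = (102 + 88) mod 257 = 190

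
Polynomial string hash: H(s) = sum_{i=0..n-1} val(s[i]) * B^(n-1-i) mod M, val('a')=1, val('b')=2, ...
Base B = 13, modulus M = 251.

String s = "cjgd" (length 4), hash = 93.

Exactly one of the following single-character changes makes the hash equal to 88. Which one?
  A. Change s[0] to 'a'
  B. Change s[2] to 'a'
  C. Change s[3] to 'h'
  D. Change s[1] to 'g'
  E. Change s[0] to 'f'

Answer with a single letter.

Option A: s[0]='c'->'a', delta=(1-3)*13^3 mod 251 = 124, hash=93+124 mod 251 = 217
Option B: s[2]='g'->'a', delta=(1-7)*13^1 mod 251 = 173, hash=93+173 mod 251 = 15
Option C: s[3]='d'->'h', delta=(8-4)*13^0 mod 251 = 4, hash=93+4 mod 251 = 97
Option D: s[1]='j'->'g', delta=(7-10)*13^2 mod 251 = 246, hash=93+246 mod 251 = 88 <-- target
Option E: s[0]='c'->'f', delta=(6-3)*13^3 mod 251 = 65, hash=93+65 mod 251 = 158

Answer: D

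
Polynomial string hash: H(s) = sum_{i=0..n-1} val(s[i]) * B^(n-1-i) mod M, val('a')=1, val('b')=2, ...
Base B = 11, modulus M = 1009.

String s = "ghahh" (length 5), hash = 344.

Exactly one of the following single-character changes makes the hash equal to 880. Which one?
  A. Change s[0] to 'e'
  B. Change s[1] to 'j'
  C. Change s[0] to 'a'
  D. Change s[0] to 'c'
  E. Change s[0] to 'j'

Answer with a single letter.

Answer: E

Derivation:
Option A: s[0]='g'->'e', delta=(5-7)*11^4 mod 1009 = 988, hash=344+988 mod 1009 = 323
Option B: s[1]='h'->'j', delta=(10-8)*11^3 mod 1009 = 644, hash=344+644 mod 1009 = 988
Option C: s[0]='g'->'a', delta=(1-7)*11^4 mod 1009 = 946, hash=344+946 mod 1009 = 281
Option D: s[0]='g'->'c', delta=(3-7)*11^4 mod 1009 = 967, hash=344+967 mod 1009 = 302
Option E: s[0]='g'->'j', delta=(10-7)*11^4 mod 1009 = 536, hash=344+536 mod 1009 = 880 <-- target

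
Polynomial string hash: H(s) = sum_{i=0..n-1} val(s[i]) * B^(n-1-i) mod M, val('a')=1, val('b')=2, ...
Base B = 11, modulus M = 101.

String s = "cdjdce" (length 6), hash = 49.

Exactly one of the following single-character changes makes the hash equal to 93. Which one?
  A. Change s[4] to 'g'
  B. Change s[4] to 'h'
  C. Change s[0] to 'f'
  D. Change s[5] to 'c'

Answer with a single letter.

Answer: A

Derivation:
Option A: s[4]='c'->'g', delta=(7-3)*11^1 mod 101 = 44, hash=49+44 mod 101 = 93 <-- target
Option B: s[4]='c'->'h', delta=(8-3)*11^1 mod 101 = 55, hash=49+55 mod 101 = 3
Option C: s[0]='c'->'f', delta=(6-3)*11^5 mod 101 = 70, hash=49+70 mod 101 = 18
Option D: s[5]='e'->'c', delta=(3-5)*11^0 mod 101 = 99, hash=49+99 mod 101 = 47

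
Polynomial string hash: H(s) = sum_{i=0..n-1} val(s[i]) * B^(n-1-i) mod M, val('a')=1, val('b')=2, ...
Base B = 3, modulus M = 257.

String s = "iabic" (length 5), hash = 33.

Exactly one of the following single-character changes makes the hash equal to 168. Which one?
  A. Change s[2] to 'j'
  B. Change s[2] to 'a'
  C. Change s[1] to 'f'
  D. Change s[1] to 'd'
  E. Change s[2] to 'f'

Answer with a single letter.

Option A: s[2]='b'->'j', delta=(10-2)*3^2 mod 257 = 72, hash=33+72 mod 257 = 105
Option B: s[2]='b'->'a', delta=(1-2)*3^2 mod 257 = 248, hash=33+248 mod 257 = 24
Option C: s[1]='a'->'f', delta=(6-1)*3^3 mod 257 = 135, hash=33+135 mod 257 = 168 <-- target
Option D: s[1]='a'->'d', delta=(4-1)*3^3 mod 257 = 81, hash=33+81 mod 257 = 114
Option E: s[2]='b'->'f', delta=(6-2)*3^2 mod 257 = 36, hash=33+36 mod 257 = 69

Answer: C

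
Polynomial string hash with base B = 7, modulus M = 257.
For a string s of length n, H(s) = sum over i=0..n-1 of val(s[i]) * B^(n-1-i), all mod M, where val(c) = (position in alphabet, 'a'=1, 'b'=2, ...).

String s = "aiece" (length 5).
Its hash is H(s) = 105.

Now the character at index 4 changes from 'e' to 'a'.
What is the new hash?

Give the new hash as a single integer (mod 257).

Answer: 101

Derivation:
val('e') = 5, val('a') = 1
Position k = 4, exponent = n-1-k = 0
B^0 mod M = 7^0 mod 257 = 1
Delta = (1 - 5) * 1 mod 257 = 253
New hash = (105 + 253) mod 257 = 101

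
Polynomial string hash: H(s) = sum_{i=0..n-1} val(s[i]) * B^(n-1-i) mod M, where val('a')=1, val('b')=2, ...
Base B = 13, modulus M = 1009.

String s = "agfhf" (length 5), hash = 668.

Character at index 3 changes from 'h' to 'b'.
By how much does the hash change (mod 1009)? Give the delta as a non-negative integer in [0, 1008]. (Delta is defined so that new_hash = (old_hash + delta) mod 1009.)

Answer: 931

Derivation:
Delta formula: (val(new) - val(old)) * B^(n-1-k) mod M
  val('b') - val('h') = 2 - 8 = -6
  B^(n-1-k) = 13^1 mod 1009 = 13
  Delta = -6 * 13 mod 1009 = 931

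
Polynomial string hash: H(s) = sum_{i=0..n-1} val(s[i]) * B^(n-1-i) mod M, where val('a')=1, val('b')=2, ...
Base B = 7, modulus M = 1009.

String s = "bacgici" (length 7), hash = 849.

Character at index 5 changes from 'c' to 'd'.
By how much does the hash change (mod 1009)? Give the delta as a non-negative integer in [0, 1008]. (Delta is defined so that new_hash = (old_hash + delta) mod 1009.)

Delta formula: (val(new) - val(old)) * B^(n-1-k) mod M
  val('d') - val('c') = 4 - 3 = 1
  B^(n-1-k) = 7^1 mod 1009 = 7
  Delta = 1 * 7 mod 1009 = 7

Answer: 7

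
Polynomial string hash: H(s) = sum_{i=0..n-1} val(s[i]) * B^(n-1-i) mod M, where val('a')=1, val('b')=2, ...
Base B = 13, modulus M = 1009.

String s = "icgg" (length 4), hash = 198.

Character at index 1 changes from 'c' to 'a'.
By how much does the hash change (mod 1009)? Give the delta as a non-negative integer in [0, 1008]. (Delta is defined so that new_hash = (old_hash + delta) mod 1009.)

Delta formula: (val(new) - val(old)) * B^(n-1-k) mod M
  val('a') - val('c') = 1 - 3 = -2
  B^(n-1-k) = 13^2 mod 1009 = 169
  Delta = -2 * 169 mod 1009 = 671

Answer: 671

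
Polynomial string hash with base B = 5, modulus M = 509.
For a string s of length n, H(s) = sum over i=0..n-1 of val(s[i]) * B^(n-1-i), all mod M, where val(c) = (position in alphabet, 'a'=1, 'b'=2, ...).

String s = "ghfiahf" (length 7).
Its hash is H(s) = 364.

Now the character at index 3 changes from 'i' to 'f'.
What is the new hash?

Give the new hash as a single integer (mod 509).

Answer: 498

Derivation:
val('i') = 9, val('f') = 6
Position k = 3, exponent = n-1-k = 3
B^3 mod M = 5^3 mod 509 = 125
Delta = (6 - 9) * 125 mod 509 = 134
New hash = (364 + 134) mod 509 = 498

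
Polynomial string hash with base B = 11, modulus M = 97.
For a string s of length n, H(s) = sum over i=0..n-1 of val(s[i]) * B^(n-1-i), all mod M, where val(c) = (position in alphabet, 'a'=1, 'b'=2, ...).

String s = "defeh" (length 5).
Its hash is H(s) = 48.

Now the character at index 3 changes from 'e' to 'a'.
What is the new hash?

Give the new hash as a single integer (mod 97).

Answer: 4

Derivation:
val('e') = 5, val('a') = 1
Position k = 3, exponent = n-1-k = 1
B^1 mod M = 11^1 mod 97 = 11
Delta = (1 - 5) * 11 mod 97 = 53
New hash = (48 + 53) mod 97 = 4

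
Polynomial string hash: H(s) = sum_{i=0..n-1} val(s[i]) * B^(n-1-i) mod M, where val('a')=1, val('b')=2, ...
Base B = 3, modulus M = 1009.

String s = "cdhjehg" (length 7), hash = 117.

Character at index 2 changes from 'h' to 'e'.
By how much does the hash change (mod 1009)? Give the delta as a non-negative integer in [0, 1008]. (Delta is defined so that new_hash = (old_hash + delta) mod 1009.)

Delta formula: (val(new) - val(old)) * B^(n-1-k) mod M
  val('e') - val('h') = 5 - 8 = -3
  B^(n-1-k) = 3^4 mod 1009 = 81
  Delta = -3 * 81 mod 1009 = 766

Answer: 766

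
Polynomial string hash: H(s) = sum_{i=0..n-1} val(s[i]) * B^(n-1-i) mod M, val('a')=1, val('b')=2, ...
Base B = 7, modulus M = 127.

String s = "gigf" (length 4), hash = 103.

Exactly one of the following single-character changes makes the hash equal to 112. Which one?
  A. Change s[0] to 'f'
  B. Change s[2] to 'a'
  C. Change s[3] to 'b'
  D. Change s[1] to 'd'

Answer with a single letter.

Option A: s[0]='g'->'f', delta=(6-7)*7^3 mod 127 = 38, hash=103+38 mod 127 = 14
Option B: s[2]='g'->'a', delta=(1-7)*7^1 mod 127 = 85, hash=103+85 mod 127 = 61
Option C: s[3]='f'->'b', delta=(2-6)*7^0 mod 127 = 123, hash=103+123 mod 127 = 99
Option D: s[1]='i'->'d', delta=(4-9)*7^2 mod 127 = 9, hash=103+9 mod 127 = 112 <-- target

Answer: D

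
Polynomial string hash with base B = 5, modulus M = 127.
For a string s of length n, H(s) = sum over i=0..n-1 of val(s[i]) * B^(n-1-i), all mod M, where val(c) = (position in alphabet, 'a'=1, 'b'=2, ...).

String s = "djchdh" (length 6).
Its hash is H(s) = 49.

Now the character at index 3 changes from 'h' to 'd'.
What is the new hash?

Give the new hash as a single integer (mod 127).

val('h') = 8, val('d') = 4
Position k = 3, exponent = n-1-k = 2
B^2 mod M = 5^2 mod 127 = 25
Delta = (4 - 8) * 25 mod 127 = 27
New hash = (49 + 27) mod 127 = 76

Answer: 76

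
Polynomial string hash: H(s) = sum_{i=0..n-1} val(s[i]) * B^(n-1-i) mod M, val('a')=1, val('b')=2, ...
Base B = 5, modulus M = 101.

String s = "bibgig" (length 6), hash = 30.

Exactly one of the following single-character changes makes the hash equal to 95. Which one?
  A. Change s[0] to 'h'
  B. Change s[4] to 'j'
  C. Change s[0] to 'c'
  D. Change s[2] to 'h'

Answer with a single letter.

Answer: A

Derivation:
Option A: s[0]='b'->'h', delta=(8-2)*5^5 mod 101 = 65, hash=30+65 mod 101 = 95 <-- target
Option B: s[4]='i'->'j', delta=(10-9)*5^1 mod 101 = 5, hash=30+5 mod 101 = 35
Option C: s[0]='b'->'c', delta=(3-2)*5^5 mod 101 = 95, hash=30+95 mod 101 = 24
Option D: s[2]='b'->'h', delta=(8-2)*5^3 mod 101 = 43, hash=30+43 mod 101 = 73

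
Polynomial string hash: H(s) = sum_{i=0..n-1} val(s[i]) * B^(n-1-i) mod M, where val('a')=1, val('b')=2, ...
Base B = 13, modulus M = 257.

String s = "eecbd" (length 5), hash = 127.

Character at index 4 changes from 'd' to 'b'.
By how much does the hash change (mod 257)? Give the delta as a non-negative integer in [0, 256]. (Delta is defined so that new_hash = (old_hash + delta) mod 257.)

Answer: 255

Derivation:
Delta formula: (val(new) - val(old)) * B^(n-1-k) mod M
  val('b') - val('d') = 2 - 4 = -2
  B^(n-1-k) = 13^0 mod 257 = 1
  Delta = -2 * 1 mod 257 = 255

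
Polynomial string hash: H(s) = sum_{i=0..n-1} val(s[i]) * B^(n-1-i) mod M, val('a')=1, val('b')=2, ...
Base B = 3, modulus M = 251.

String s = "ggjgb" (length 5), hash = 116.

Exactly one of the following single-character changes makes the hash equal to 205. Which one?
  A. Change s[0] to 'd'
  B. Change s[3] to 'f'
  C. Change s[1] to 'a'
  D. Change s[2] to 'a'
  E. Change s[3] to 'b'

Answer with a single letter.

Answer: C

Derivation:
Option A: s[0]='g'->'d', delta=(4-7)*3^4 mod 251 = 8, hash=116+8 mod 251 = 124
Option B: s[3]='g'->'f', delta=(6-7)*3^1 mod 251 = 248, hash=116+248 mod 251 = 113
Option C: s[1]='g'->'a', delta=(1-7)*3^3 mod 251 = 89, hash=116+89 mod 251 = 205 <-- target
Option D: s[2]='j'->'a', delta=(1-10)*3^2 mod 251 = 170, hash=116+170 mod 251 = 35
Option E: s[3]='g'->'b', delta=(2-7)*3^1 mod 251 = 236, hash=116+236 mod 251 = 101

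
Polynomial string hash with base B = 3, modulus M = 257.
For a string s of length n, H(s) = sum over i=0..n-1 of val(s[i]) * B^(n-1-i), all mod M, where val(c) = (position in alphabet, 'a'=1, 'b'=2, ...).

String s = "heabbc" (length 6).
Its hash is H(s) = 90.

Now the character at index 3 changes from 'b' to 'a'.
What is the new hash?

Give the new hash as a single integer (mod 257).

val('b') = 2, val('a') = 1
Position k = 3, exponent = n-1-k = 2
B^2 mod M = 3^2 mod 257 = 9
Delta = (1 - 2) * 9 mod 257 = 248
New hash = (90 + 248) mod 257 = 81

Answer: 81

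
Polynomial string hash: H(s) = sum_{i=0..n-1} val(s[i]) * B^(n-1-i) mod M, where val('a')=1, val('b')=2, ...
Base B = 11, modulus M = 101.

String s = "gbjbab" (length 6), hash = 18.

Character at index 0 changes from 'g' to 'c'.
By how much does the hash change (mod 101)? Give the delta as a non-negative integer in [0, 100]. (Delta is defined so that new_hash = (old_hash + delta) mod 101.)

Delta formula: (val(new) - val(old)) * B^(n-1-k) mod M
  val('c') - val('g') = 3 - 7 = -4
  B^(n-1-k) = 11^5 mod 101 = 57
  Delta = -4 * 57 mod 101 = 75

Answer: 75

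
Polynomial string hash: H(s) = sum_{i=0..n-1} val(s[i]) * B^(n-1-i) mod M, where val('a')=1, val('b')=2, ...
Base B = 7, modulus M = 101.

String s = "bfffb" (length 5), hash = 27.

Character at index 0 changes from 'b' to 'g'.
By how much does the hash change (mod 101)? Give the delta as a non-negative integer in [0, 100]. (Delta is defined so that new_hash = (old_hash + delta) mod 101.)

Delta formula: (val(new) - val(old)) * B^(n-1-k) mod M
  val('g') - val('b') = 7 - 2 = 5
  B^(n-1-k) = 7^4 mod 101 = 78
  Delta = 5 * 78 mod 101 = 87

Answer: 87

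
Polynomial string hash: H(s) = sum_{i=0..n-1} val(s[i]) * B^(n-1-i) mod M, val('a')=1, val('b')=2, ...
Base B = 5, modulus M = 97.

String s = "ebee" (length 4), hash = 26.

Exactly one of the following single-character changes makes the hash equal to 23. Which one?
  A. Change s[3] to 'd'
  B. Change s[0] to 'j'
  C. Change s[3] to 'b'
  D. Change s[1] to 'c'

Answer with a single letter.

Answer: C

Derivation:
Option A: s[3]='e'->'d', delta=(4-5)*5^0 mod 97 = 96, hash=26+96 mod 97 = 25
Option B: s[0]='e'->'j', delta=(10-5)*5^3 mod 97 = 43, hash=26+43 mod 97 = 69
Option C: s[3]='e'->'b', delta=(2-5)*5^0 mod 97 = 94, hash=26+94 mod 97 = 23 <-- target
Option D: s[1]='b'->'c', delta=(3-2)*5^2 mod 97 = 25, hash=26+25 mod 97 = 51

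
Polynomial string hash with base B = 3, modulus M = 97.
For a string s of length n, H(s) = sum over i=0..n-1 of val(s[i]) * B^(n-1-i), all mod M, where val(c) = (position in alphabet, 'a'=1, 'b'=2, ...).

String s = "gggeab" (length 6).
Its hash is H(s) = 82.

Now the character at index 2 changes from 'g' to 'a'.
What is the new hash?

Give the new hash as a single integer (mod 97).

Answer: 17

Derivation:
val('g') = 7, val('a') = 1
Position k = 2, exponent = n-1-k = 3
B^3 mod M = 3^3 mod 97 = 27
Delta = (1 - 7) * 27 mod 97 = 32
New hash = (82 + 32) mod 97 = 17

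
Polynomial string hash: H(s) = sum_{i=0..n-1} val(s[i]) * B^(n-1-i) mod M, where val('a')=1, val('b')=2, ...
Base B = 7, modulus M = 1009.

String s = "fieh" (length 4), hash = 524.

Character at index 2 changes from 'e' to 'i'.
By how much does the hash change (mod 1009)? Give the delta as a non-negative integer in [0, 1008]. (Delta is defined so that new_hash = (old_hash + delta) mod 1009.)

Answer: 28

Derivation:
Delta formula: (val(new) - val(old)) * B^(n-1-k) mod M
  val('i') - val('e') = 9 - 5 = 4
  B^(n-1-k) = 7^1 mod 1009 = 7
  Delta = 4 * 7 mod 1009 = 28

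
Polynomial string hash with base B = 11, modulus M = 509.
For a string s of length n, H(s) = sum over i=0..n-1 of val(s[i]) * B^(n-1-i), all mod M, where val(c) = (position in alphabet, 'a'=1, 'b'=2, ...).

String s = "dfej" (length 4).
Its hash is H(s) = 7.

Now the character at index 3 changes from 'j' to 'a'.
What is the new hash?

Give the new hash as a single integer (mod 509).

val('j') = 10, val('a') = 1
Position k = 3, exponent = n-1-k = 0
B^0 mod M = 11^0 mod 509 = 1
Delta = (1 - 10) * 1 mod 509 = 500
New hash = (7 + 500) mod 509 = 507

Answer: 507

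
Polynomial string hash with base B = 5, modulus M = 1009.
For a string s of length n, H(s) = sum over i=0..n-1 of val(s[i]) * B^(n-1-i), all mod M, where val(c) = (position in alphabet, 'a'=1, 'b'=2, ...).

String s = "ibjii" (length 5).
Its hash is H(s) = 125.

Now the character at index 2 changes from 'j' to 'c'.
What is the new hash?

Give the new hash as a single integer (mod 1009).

val('j') = 10, val('c') = 3
Position k = 2, exponent = n-1-k = 2
B^2 mod M = 5^2 mod 1009 = 25
Delta = (3 - 10) * 25 mod 1009 = 834
New hash = (125 + 834) mod 1009 = 959

Answer: 959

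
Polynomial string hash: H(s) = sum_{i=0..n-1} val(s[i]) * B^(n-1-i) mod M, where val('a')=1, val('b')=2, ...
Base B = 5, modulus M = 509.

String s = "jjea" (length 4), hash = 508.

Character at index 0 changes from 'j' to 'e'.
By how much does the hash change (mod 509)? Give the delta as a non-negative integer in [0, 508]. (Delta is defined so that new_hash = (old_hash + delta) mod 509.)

Delta formula: (val(new) - val(old)) * B^(n-1-k) mod M
  val('e') - val('j') = 5 - 10 = -5
  B^(n-1-k) = 5^3 mod 509 = 125
  Delta = -5 * 125 mod 509 = 393

Answer: 393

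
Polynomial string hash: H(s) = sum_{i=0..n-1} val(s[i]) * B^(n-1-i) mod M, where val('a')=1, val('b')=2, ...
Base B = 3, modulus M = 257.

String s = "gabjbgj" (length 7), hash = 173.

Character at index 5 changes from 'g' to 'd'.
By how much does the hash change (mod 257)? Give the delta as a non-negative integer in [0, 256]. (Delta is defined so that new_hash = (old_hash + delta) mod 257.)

Delta formula: (val(new) - val(old)) * B^(n-1-k) mod M
  val('d') - val('g') = 4 - 7 = -3
  B^(n-1-k) = 3^1 mod 257 = 3
  Delta = -3 * 3 mod 257 = 248

Answer: 248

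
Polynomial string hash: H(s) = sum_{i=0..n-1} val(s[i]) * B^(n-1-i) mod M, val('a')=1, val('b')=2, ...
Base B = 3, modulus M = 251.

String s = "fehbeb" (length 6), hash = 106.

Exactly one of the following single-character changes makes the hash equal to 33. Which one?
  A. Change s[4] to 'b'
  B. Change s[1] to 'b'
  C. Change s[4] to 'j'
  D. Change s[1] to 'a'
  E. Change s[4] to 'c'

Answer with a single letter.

Option A: s[4]='e'->'b', delta=(2-5)*3^1 mod 251 = 242, hash=106+242 mod 251 = 97
Option B: s[1]='e'->'b', delta=(2-5)*3^4 mod 251 = 8, hash=106+8 mod 251 = 114
Option C: s[4]='e'->'j', delta=(10-5)*3^1 mod 251 = 15, hash=106+15 mod 251 = 121
Option D: s[1]='e'->'a', delta=(1-5)*3^4 mod 251 = 178, hash=106+178 mod 251 = 33 <-- target
Option E: s[4]='e'->'c', delta=(3-5)*3^1 mod 251 = 245, hash=106+245 mod 251 = 100

Answer: D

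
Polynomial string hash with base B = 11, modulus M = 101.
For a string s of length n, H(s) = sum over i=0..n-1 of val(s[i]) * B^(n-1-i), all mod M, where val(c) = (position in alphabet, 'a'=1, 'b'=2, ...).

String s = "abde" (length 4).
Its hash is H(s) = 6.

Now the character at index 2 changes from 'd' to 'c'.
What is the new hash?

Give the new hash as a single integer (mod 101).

val('d') = 4, val('c') = 3
Position k = 2, exponent = n-1-k = 1
B^1 mod M = 11^1 mod 101 = 11
Delta = (3 - 4) * 11 mod 101 = 90
New hash = (6 + 90) mod 101 = 96

Answer: 96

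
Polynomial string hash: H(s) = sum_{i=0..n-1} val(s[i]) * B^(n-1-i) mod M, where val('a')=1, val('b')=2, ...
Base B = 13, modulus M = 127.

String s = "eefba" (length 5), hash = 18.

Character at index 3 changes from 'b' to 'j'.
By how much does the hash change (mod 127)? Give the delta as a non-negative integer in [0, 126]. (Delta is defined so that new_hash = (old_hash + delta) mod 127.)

Delta formula: (val(new) - val(old)) * B^(n-1-k) mod M
  val('j') - val('b') = 10 - 2 = 8
  B^(n-1-k) = 13^1 mod 127 = 13
  Delta = 8 * 13 mod 127 = 104

Answer: 104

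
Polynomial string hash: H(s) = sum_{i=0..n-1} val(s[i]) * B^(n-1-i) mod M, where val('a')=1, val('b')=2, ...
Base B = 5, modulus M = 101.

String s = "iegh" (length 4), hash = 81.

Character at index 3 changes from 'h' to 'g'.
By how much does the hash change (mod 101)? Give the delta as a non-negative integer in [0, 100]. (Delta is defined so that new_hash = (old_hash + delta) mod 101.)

Delta formula: (val(new) - val(old)) * B^(n-1-k) mod M
  val('g') - val('h') = 7 - 8 = -1
  B^(n-1-k) = 5^0 mod 101 = 1
  Delta = -1 * 1 mod 101 = 100

Answer: 100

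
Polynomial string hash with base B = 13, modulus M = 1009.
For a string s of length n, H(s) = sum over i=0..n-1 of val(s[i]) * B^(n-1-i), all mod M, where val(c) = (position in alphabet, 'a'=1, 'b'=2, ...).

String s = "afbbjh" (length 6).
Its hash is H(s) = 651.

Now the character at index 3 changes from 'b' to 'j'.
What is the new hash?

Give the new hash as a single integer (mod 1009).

Answer: 994

Derivation:
val('b') = 2, val('j') = 10
Position k = 3, exponent = n-1-k = 2
B^2 mod M = 13^2 mod 1009 = 169
Delta = (10 - 2) * 169 mod 1009 = 343
New hash = (651 + 343) mod 1009 = 994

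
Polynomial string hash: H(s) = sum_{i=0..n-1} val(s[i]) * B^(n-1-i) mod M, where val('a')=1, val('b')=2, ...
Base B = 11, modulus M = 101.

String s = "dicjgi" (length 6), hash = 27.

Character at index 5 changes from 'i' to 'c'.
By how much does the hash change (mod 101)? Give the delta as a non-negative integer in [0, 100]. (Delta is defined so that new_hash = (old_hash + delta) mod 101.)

Delta formula: (val(new) - val(old)) * B^(n-1-k) mod M
  val('c') - val('i') = 3 - 9 = -6
  B^(n-1-k) = 11^0 mod 101 = 1
  Delta = -6 * 1 mod 101 = 95

Answer: 95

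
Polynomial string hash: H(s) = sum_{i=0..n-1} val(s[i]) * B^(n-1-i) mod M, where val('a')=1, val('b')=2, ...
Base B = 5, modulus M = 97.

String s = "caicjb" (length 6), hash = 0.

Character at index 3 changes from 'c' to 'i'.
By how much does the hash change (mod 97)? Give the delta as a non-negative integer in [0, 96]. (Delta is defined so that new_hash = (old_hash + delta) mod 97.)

Answer: 53

Derivation:
Delta formula: (val(new) - val(old)) * B^(n-1-k) mod M
  val('i') - val('c') = 9 - 3 = 6
  B^(n-1-k) = 5^2 mod 97 = 25
  Delta = 6 * 25 mod 97 = 53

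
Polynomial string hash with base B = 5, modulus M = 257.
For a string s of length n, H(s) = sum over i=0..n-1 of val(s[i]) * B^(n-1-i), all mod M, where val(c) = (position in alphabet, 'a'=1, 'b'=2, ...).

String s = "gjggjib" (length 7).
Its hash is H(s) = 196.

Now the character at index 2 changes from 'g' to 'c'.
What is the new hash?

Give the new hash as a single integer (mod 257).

val('g') = 7, val('c') = 3
Position k = 2, exponent = n-1-k = 4
B^4 mod M = 5^4 mod 257 = 111
Delta = (3 - 7) * 111 mod 257 = 70
New hash = (196 + 70) mod 257 = 9

Answer: 9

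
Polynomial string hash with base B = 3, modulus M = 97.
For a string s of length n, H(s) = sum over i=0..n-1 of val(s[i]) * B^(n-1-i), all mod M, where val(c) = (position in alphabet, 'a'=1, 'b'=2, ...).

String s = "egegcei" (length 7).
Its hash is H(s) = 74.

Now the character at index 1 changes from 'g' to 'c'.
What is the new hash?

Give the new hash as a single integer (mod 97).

val('g') = 7, val('c') = 3
Position k = 1, exponent = n-1-k = 5
B^5 mod M = 3^5 mod 97 = 49
Delta = (3 - 7) * 49 mod 97 = 95
New hash = (74 + 95) mod 97 = 72

Answer: 72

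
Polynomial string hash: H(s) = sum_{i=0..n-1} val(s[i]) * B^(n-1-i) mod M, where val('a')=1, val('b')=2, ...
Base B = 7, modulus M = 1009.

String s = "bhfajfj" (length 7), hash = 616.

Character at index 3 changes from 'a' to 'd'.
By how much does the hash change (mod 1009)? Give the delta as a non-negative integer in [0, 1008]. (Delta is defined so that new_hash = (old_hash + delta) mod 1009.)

Answer: 20

Derivation:
Delta formula: (val(new) - val(old)) * B^(n-1-k) mod M
  val('d') - val('a') = 4 - 1 = 3
  B^(n-1-k) = 7^3 mod 1009 = 343
  Delta = 3 * 343 mod 1009 = 20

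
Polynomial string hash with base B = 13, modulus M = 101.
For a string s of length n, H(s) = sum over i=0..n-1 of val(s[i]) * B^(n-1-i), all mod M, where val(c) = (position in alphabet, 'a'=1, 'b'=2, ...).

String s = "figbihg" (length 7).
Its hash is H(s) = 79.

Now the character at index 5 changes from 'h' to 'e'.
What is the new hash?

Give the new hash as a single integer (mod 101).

val('h') = 8, val('e') = 5
Position k = 5, exponent = n-1-k = 1
B^1 mod M = 13^1 mod 101 = 13
Delta = (5 - 8) * 13 mod 101 = 62
New hash = (79 + 62) mod 101 = 40

Answer: 40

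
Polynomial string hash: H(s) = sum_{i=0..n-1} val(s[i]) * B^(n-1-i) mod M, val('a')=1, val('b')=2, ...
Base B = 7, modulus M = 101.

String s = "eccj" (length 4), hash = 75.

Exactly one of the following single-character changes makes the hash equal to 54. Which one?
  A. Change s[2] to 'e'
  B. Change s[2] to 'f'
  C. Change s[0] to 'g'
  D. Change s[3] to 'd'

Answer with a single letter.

Answer: C

Derivation:
Option A: s[2]='c'->'e', delta=(5-3)*7^1 mod 101 = 14, hash=75+14 mod 101 = 89
Option B: s[2]='c'->'f', delta=(6-3)*7^1 mod 101 = 21, hash=75+21 mod 101 = 96
Option C: s[0]='e'->'g', delta=(7-5)*7^3 mod 101 = 80, hash=75+80 mod 101 = 54 <-- target
Option D: s[3]='j'->'d', delta=(4-10)*7^0 mod 101 = 95, hash=75+95 mod 101 = 69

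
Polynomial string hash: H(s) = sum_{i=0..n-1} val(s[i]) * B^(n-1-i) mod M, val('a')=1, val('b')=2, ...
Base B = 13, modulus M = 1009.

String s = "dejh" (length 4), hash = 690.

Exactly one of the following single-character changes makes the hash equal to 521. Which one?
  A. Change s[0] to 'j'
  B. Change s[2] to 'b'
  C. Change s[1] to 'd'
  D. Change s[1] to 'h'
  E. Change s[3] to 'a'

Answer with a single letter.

Option A: s[0]='d'->'j', delta=(10-4)*13^3 mod 1009 = 65, hash=690+65 mod 1009 = 755
Option B: s[2]='j'->'b', delta=(2-10)*13^1 mod 1009 = 905, hash=690+905 mod 1009 = 586
Option C: s[1]='e'->'d', delta=(4-5)*13^2 mod 1009 = 840, hash=690+840 mod 1009 = 521 <-- target
Option D: s[1]='e'->'h', delta=(8-5)*13^2 mod 1009 = 507, hash=690+507 mod 1009 = 188
Option E: s[3]='h'->'a', delta=(1-8)*13^0 mod 1009 = 1002, hash=690+1002 mod 1009 = 683

Answer: C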